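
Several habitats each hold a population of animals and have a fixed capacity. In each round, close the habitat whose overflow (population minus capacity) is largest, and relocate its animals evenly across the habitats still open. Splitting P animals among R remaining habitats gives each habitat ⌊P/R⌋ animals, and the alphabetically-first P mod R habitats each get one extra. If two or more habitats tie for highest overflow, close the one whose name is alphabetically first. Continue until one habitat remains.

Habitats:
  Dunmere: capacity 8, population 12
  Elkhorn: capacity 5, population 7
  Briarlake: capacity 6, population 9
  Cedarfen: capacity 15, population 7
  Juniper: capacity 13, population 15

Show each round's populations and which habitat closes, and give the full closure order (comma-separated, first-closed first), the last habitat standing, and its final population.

Closure order: Dunmere, Briarlake, Elkhorn, Juniper
Last habitat: Cedarfen with 50 animals

Round 1: Briarlake=9 Cedarfen=7 Dunmere=12 Elkhorn=7 Juniper=15 → close Dunmere (overflow 4)
  12÷4 = 3 each, +1 to first 0
Round 2: Briarlake=12 Cedarfen=10 Elkhorn=10 Juniper=18 → close Briarlake (overflow 6)
  12÷3 = 4 each, +1 to first 0
Round 3: Cedarfen=14 Elkhorn=14 Juniper=22 → close Elkhorn (overflow 9)
  14÷2 = 7 each, +1 to first 0
Round 4: Cedarfen=21 Juniper=29 → close Juniper (overflow 16)
  29÷1 = 29 each, +1 to first 0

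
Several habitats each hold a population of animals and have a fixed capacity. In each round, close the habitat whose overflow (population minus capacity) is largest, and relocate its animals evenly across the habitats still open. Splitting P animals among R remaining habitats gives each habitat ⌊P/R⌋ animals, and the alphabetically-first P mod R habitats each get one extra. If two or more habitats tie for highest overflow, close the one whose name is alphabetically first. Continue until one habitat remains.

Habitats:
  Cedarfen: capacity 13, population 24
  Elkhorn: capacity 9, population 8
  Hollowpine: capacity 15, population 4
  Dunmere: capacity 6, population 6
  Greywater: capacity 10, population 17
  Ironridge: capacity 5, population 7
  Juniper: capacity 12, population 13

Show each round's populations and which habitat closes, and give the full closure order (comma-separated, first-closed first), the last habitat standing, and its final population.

Round 1: Cedarfen=24 Dunmere=6 Elkhorn=8 Greywater=17 Hollowpine=4 Ironridge=7 Juniper=13 → close Cedarfen (overflow 11)
  24÷6 = 4 each, +1 to first 0
Round 2: Dunmere=10 Elkhorn=12 Greywater=21 Hollowpine=8 Ironridge=11 Juniper=17 → close Greywater (overflow 11)
  21÷5 = 4 each, +1 to first 1
Round 3: Dunmere=15 Elkhorn=16 Hollowpine=12 Ironridge=15 Juniper=21 → close Ironridge (overflow 10)
  15÷4 = 3 each, +1 to first 3
Round 4: Dunmere=19 Elkhorn=20 Hollowpine=16 Juniper=24 → close Dunmere (overflow 13)
  19÷3 = 6 each, +1 to first 1
Round 5: Elkhorn=27 Hollowpine=22 Juniper=30 → close Elkhorn (overflow 18)
  27÷2 = 13 each, +1 to first 1
Round 6: Hollowpine=36 Juniper=43 → close Juniper (overflow 31)
  43÷1 = 43 each, +1 to first 0

Closure order: Cedarfen, Greywater, Ironridge, Dunmere, Elkhorn, Juniper
Last habitat: Hollowpine with 79 animals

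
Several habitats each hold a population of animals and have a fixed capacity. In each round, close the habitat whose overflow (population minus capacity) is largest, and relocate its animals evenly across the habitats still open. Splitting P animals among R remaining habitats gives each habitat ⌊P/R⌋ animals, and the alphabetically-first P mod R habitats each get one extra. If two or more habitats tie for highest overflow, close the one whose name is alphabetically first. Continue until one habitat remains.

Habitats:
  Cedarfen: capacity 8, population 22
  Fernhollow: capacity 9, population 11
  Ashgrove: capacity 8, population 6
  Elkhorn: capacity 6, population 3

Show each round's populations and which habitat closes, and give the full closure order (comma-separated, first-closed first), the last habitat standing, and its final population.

Closure order: Cedarfen, Fernhollow, Ashgrove
Last habitat: Elkhorn with 42 animals

Round 1: Ashgrove=6 Cedarfen=22 Elkhorn=3 Fernhollow=11 → close Cedarfen (overflow 14)
  22÷3 = 7 each, +1 to first 1
Round 2: Ashgrove=14 Elkhorn=10 Fernhollow=18 → close Fernhollow (overflow 9)
  18÷2 = 9 each, +1 to first 0
Round 3: Ashgrove=23 Elkhorn=19 → close Ashgrove (overflow 15)
  23÷1 = 23 each, +1 to first 0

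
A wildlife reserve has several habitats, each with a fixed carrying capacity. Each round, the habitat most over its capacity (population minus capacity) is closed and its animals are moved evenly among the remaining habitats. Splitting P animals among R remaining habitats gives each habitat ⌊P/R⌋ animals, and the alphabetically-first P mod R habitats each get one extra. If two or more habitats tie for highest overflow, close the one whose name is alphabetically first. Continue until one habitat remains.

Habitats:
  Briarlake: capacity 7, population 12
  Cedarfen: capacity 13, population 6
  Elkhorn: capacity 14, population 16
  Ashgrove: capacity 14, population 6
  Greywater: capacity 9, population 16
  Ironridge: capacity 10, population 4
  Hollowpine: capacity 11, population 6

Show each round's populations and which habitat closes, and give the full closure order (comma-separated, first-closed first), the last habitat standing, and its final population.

Round 1: Ashgrove=6 Briarlake=12 Cedarfen=6 Elkhorn=16 Greywater=16 Hollowpine=6 Ironridge=4 → close Greywater (overflow 7)
  16÷6 = 2 each, +1 to first 4
Round 2: Ashgrove=9 Briarlake=15 Cedarfen=9 Elkhorn=19 Hollowpine=8 Ironridge=6 → close Briarlake (overflow 8)
  15÷5 = 3 each, +1 to first 0
Round 3: Ashgrove=12 Cedarfen=12 Elkhorn=22 Hollowpine=11 Ironridge=9 → close Elkhorn (overflow 8)
  22÷4 = 5 each, +1 to first 2
Round 4: Ashgrove=18 Cedarfen=18 Hollowpine=16 Ironridge=14 → close Cedarfen (overflow 5)
  18÷3 = 6 each, +1 to first 0
Round 5: Ashgrove=24 Hollowpine=22 Ironridge=20 → close Hollowpine (overflow 11)
  22÷2 = 11 each, +1 to first 0
Round 6: Ashgrove=35 Ironridge=31 → close Ashgrove (overflow 21)
  35÷1 = 35 each, +1 to first 0

Closure order: Greywater, Briarlake, Elkhorn, Cedarfen, Hollowpine, Ashgrove
Last habitat: Ironridge with 66 animals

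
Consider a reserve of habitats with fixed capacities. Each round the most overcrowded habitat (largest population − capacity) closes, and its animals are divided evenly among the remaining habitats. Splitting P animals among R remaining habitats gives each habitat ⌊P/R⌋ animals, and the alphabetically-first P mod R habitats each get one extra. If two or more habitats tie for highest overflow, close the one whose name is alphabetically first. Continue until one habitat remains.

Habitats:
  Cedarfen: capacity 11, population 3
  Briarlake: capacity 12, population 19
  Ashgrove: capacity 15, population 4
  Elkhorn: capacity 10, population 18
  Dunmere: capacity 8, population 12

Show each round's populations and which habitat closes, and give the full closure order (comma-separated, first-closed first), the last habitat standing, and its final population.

Closure order: Elkhorn, Briarlake, Dunmere, Cedarfen
Last habitat: Ashgrove with 56 animals

Round 1: Ashgrove=4 Briarlake=19 Cedarfen=3 Dunmere=12 Elkhorn=18 → close Elkhorn (overflow 8)
  18÷4 = 4 each, +1 to first 2
Round 2: Ashgrove=9 Briarlake=24 Cedarfen=7 Dunmere=16 → close Briarlake (overflow 12)
  24÷3 = 8 each, +1 to first 0
Round 3: Ashgrove=17 Cedarfen=15 Dunmere=24 → close Dunmere (overflow 16)
  24÷2 = 12 each, +1 to first 0
Round 4: Ashgrove=29 Cedarfen=27 → close Cedarfen (overflow 16)
  27÷1 = 27 each, +1 to first 0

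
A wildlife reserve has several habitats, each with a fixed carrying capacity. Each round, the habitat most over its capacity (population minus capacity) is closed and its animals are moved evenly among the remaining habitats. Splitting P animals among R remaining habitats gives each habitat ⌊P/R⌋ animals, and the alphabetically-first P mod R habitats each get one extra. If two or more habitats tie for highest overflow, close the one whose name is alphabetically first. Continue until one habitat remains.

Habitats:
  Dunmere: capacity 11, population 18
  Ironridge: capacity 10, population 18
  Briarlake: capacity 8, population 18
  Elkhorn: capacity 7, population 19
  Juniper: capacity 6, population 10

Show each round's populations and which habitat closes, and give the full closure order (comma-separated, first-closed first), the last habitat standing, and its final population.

Round 1: Briarlake=18 Dunmere=18 Elkhorn=19 Ironridge=18 Juniper=10 → close Elkhorn (overflow 12)
  19÷4 = 4 each, +1 to first 3
Round 2: Briarlake=23 Dunmere=23 Ironridge=23 Juniper=14 → close Briarlake (overflow 15)
  23÷3 = 7 each, +1 to first 2
Round 3: Dunmere=31 Ironridge=31 Juniper=21 → close Ironridge (overflow 21)
  31÷2 = 15 each, +1 to first 1
Round 4: Dunmere=47 Juniper=36 → close Dunmere (overflow 36)
  47÷1 = 47 each, +1 to first 0

Closure order: Elkhorn, Briarlake, Ironridge, Dunmere
Last habitat: Juniper with 83 animals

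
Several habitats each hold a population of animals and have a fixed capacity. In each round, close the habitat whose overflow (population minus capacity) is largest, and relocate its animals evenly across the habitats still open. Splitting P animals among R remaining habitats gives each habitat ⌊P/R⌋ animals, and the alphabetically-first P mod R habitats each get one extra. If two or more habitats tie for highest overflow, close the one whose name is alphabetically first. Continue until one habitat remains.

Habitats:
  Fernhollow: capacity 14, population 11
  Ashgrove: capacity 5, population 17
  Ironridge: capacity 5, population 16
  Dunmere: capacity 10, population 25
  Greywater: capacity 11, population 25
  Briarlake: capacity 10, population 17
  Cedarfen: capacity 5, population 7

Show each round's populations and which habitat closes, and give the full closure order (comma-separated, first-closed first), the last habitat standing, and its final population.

Round 1: Ashgrove=17 Briarlake=17 Cedarfen=7 Dunmere=25 Fernhollow=11 Greywater=25 Ironridge=16 → close Dunmere (overflow 15)
  25÷6 = 4 each, +1 to first 1
Round 2: Ashgrove=22 Briarlake=21 Cedarfen=11 Fernhollow=15 Greywater=29 Ironridge=20 → close Greywater (overflow 18)
  29÷5 = 5 each, +1 to first 4
Round 3: Ashgrove=28 Briarlake=27 Cedarfen=17 Fernhollow=21 Ironridge=25 → close Ashgrove (overflow 23)
  28÷4 = 7 each, +1 to first 0
Round 4: Briarlake=34 Cedarfen=24 Fernhollow=28 Ironridge=32 → close Ironridge (overflow 27)
  32÷3 = 10 each, +1 to first 2
Round 5: Briarlake=45 Cedarfen=35 Fernhollow=38 → close Briarlake (overflow 35)
  45÷2 = 22 each, +1 to first 1
Round 6: Cedarfen=58 Fernhollow=60 → close Cedarfen (overflow 53)
  58÷1 = 58 each, +1 to first 0

Closure order: Dunmere, Greywater, Ashgrove, Ironridge, Briarlake, Cedarfen
Last habitat: Fernhollow with 118 animals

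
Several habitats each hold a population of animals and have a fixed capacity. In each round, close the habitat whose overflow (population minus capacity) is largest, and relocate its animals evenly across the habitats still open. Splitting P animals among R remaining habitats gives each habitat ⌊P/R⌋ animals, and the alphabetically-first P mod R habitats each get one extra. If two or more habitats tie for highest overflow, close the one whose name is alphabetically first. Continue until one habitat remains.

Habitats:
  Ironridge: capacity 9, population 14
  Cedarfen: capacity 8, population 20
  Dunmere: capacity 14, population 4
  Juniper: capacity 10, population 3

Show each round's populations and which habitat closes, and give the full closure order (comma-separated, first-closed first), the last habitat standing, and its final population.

Round 1: Cedarfen=20 Dunmere=4 Ironridge=14 Juniper=3 → close Cedarfen (overflow 12)
  20÷3 = 6 each, +1 to first 2
Round 2: Dunmere=11 Ironridge=21 Juniper=9 → close Ironridge (overflow 12)
  21÷2 = 10 each, +1 to first 1
Round 3: Dunmere=22 Juniper=19 → close Juniper (overflow 9)
  19÷1 = 19 each, +1 to first 0

Closure order: Cedarfen, Ironridge, Juniper
Last habitat: Dunmere with 41 animals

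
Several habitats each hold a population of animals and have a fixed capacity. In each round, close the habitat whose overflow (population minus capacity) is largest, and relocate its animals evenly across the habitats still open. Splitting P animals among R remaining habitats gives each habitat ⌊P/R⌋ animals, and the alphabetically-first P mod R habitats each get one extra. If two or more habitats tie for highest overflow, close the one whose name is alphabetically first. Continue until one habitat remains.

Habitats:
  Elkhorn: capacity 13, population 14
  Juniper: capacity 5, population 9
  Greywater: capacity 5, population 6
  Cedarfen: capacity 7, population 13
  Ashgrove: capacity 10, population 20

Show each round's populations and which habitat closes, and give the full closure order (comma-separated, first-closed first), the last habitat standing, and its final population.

Round 1: Ashgrove=20 Cedarfen=13 Elkhorn=14 Greywater=6 Juniper=9 → close Ashgrove (overflow 10)
  20÷4 = 5 each, +1 to first 0
Round 2: Cedarfen=18 Elkhorn=19 Greywater=11 Juniper=14 → close Cedarfen (overflow 11)
  18÷3 = 6 each, +1 to first 0
Round 3: Elkhorn=25 Greywater=17 Juniper=20 → close Juniper (overflow 15)
  20÷2 = 10 each, +1 to first 0
Round 4: Elkhorn=35 Greywater=27 → close Elkhorn (overflow 22)
  35÷1 = 35 each, +1 to first 0

Closure order: Ashgrove, Cedarfen, Juniper, Elkhorn
Last habitat: Greywater with 62 animals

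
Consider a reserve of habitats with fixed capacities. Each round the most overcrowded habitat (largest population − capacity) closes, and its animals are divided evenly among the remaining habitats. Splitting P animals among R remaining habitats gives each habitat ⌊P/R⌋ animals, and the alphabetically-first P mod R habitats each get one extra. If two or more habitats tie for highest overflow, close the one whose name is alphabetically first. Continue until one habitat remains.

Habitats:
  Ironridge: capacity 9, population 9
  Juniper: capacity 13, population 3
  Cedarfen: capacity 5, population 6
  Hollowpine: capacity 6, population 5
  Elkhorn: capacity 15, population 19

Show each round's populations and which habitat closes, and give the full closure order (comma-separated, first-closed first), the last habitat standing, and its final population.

Closure order: Elkhorn, Cedarfen, Ironridge, Hollowpine
Last habitat: Juniper with 42 animals

Round 1: Cedarfen=6 Elkhorn=19 Hollowpine=5 Ironridge=9 Juniper=3 → close Elkhorn (overflow 4)
  19÷4 = 4 each, +1 to first 3
Round 2: Cedarfen=11 Hollowpine=10 Ironridge=14 Juniper=7 → close Cedarfen (overflow 6)
  11÷3 = 3 each, +1 to first 2
Round 3: Hollowpine=14 Ironridge=18 Juniper=10 → close Ironridge (overflow 9)
  18÷2 = 9 each, +1 to first 0
Round 4: Hollowpine=23 Juniper=19 → close Hollowpine (overflow 17)
  23÷1 = 23 each, +1 to first 0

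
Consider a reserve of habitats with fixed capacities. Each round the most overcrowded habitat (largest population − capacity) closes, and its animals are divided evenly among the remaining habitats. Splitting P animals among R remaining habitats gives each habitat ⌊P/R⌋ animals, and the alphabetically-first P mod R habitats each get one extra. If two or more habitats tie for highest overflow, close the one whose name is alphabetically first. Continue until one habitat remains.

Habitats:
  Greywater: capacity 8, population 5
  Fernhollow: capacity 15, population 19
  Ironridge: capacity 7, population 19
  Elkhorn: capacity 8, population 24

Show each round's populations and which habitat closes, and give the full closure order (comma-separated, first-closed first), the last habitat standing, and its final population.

Round 1: Elkhorn=24 Fernhollow=19 Greywater=5 Ironridge=19 → close Elkhorn (overflow 16)
  24÷3 = 8 each, +1 to first 0
Round 2: Fernhollow=27 Greywater=13 Ironridge=27 → close Ironridge (overflow 20)
  27÷2 = 13 each, +1 to first 1
Round 3: Fernhollow=41 Greywater=26 → close Fernhollow (overflow 26)
  41÷1 = 41 each, +1 to first 0

Closure order: Elkhorn, Ironridge, Fernhollow
Last habitat: Greywater with 67 animals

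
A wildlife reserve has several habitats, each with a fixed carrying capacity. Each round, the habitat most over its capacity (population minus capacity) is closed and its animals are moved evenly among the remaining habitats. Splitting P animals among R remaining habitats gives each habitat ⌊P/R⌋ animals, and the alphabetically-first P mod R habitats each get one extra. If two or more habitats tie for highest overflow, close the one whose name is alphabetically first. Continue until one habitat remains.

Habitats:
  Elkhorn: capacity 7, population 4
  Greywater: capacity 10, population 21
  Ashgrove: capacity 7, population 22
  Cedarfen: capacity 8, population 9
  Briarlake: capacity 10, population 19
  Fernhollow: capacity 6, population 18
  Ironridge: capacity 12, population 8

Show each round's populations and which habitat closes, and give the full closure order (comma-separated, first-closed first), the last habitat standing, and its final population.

Round 1: Ashgrove=22 Briarlake=19 Cedarfen=9 Elkhorn=4 Fernhollow=18 Greywater=21 Ironridge=8 → close Ashgrove (overflow 15)
  22÷6 = 3 each, +1 to first 4
Round 2: Briarlake=23 Cedarfen=13 Elkhorn=8 Fernhollow=22 Greywater=24 Ironridge=11 → close Fernhollow (overflow 16)
  22÷5 = 4 each, +1 to first 2
Round 3: Briarlake=28 Cedarfen=18 Elkhorn=12 Greywater=28 Ironridge=15 → close Briarlake (overflow 18)
  28÷4 = 7 each, +1 to first 0
Round 4: Cedarfen=25 Elkhorn=19 Greywater=35 Ironridge=22 → close Greywater (overflow 25)
  35÷3 = 11 each, +1 to first 2
Round 5: Cedarfen=37 Elkhorn=31 Ironridge=33 → close Cedarfen (overflow 29)
  37÷2 = 18 each, +1 to first 1
Round 6: Elkhorn=50 Ironridge=51 → close Elkhorn (overflow 43)
  50÷1 = 50 each, +1 to first 0

Closure order: Ashgrove, Fernhollow, Briarlake, Greywater, Cedarfen, Elkhorn
Last habitat: Ironridge with 101 animals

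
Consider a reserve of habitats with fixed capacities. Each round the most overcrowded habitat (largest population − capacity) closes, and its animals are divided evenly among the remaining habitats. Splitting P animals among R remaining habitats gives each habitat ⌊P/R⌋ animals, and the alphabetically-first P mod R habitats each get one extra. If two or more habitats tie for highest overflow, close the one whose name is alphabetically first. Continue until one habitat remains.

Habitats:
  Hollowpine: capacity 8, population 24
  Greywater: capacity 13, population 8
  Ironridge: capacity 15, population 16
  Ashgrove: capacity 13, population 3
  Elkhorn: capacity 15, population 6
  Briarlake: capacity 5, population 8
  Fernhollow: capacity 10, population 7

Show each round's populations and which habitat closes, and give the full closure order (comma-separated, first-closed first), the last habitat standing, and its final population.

Closure order: Hollowpine, Briarlake, Ironridge, Fernhollow, Greywater, Ashgrove
Last habitat: Elkhorn with 72 animals

Round 1: Ashgrove=3 Briarlake=8 Elkhorn=6 Fernhollow=7 Greywater=8 Hollowpine=24 Ironridge=16 → close Hollowpine (overflow 16)
  24÷6 = 4 each, +1 to first 0
Round 2: Ashgrove=7 Briarlake=12 Elkhorn=10 Fernhollow=11 Greywater=12 Ironridge=20 → close Briarlake (overflow 7)
  12÷5 = 2 each, +1 to first 2
Round 3: Ashgrove=10 Elkhorn=13 Fernhollow=13 Greywater=14 Ironridge=22 → close Ironridge (overflow 7)
  22÷4 = 5 each, +1 to first 2
Round 4: Ashgrove=16 Elkhorn=19 Fernhollow=18 Greywater=19 → close Fernhollow (overflow 8)
  18÷3 = 6 each, +1 to first 0
Round 5: Ashgrove=22 Elkhorn=25 Greywater=25 → close Greywater (overflow 12)
  25÷2 = 12 each, +1 to first 1
Round 6: Ashgrove=35 Elkhorn=37 → close Ashgrove (overflow 22)
  35÷1 = 35 each, +1 to first 0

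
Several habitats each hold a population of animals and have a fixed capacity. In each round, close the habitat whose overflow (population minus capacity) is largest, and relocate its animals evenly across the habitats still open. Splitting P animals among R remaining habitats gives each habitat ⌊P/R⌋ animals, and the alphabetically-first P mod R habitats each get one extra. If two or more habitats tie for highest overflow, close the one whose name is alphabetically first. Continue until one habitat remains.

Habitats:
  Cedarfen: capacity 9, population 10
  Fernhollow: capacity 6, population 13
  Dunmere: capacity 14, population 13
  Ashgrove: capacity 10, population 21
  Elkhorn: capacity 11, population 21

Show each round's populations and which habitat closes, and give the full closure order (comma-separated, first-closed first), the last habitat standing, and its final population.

Closure order: Ashgrove, Elkhorn, Fernhollow, Cedarfen
Last habitat: Dunmere with 78 animals

Round 1: Ashgrove=21 Cedarfen=10 Dunmere=13 Elkhorn=21 Fernhollow=13 → close Ashgrove (overflow 11)
  21÷4 = 5 each, +1 to first 1
Round 2: Cedarfen=16 Dunmere=18 Elkhorn=26 Fernhollow=18 → close Elkhorn (overflow 15)
  26÷3 = 8 each, +1 to first 2
Round 3: Cedarfen=25 Dunmere=27 Fernhollow=26 → close Fernhollow (overflow 20)
  26÷2 = 13 each, +1 to first 0
Round 4: Cedarfen=38 Dunmere=40 → close Cedarfen (overflow 29)
  38÷1 = 38 each, +1 to first 0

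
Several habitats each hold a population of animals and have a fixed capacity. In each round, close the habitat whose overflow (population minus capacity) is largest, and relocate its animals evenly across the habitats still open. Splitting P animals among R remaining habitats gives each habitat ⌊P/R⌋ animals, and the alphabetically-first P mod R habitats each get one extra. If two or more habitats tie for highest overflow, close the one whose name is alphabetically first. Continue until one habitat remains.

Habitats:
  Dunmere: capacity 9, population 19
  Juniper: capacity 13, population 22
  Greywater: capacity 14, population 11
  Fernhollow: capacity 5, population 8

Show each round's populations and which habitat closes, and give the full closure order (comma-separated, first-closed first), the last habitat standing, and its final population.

Round 1: Dunmere=19 Fernhollow=8 Greywater=11 Juniper=22 → close Dunmere (overflow 10)
  19÷3 = 6 each, +1 to first 1
Round 2: Fernhollow=15 Greywater=17 Juniper=28 → close Juniper (overflow 15)
  28÷2 = 14 each, +1 to first 0
Round 3: Fernhollow=29 Greywater=31 → close Fernhollow (overflow 24)
  29÷1 = 29 each, +1 to first 0

Closure order: Dunmere, Juniper, Fernhollow
Last habitat: Greywater with 60 animals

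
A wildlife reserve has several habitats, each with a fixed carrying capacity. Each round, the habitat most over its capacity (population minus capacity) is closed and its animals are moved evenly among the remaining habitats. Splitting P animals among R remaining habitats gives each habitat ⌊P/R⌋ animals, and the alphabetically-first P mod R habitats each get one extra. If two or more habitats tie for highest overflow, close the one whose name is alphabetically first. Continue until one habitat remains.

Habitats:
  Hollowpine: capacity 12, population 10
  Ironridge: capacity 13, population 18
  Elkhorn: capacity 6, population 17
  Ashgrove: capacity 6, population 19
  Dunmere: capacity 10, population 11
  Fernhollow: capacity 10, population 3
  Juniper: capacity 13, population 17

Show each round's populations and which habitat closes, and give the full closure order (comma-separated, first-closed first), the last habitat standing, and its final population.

Closure order: Ashgrove, Elkhorn, Ironridge, Juniper, Dunmere, Hollowpine
Last habitat: Fernhollow with 95 animals

Round 1: Ashgrove=19 Dunmere=11 Elkhorn=17 Fernhollow=3 Hollowpine=10 Ironridge=18 Juniper=17 → close Ashgrove (overflow 13)
  19÷6 = 3 each, +1 to first 1
Round 2: Dunmere=15 Elkhorn=20 Fernhollow=6 Hollowpine=13 Ironridge=21 Juniper=20 → close Elkhorn (overflow 14)
  20÷5 = 4 each, +1 to first 0
Round 3: Dunmere=19 Fernhollow=10 Hollowpine=17 Ironridge=25 Juniper=24 → close Ironridge (overflow 12)
  25÷4 = 6 each, +1 to first 1
Round 4: Dunmere=26 Fernhollow=16 Hollowpine=23 Juniper=30 → close Juniper (overflow 17)
  30÷3 = 10 each, +1 to first 0
Round 5: Dunmere=36 Fernhollow=26 Hollowpine=33 → close Dunmere (overflow 26)
  36÷2 = 18 each, +1 to first 0
Round 6: Fernhollow=44 Hollowpine=51 → close Hollowpine (overflow 39)
  51÷1 = 51 each, +1 to first 0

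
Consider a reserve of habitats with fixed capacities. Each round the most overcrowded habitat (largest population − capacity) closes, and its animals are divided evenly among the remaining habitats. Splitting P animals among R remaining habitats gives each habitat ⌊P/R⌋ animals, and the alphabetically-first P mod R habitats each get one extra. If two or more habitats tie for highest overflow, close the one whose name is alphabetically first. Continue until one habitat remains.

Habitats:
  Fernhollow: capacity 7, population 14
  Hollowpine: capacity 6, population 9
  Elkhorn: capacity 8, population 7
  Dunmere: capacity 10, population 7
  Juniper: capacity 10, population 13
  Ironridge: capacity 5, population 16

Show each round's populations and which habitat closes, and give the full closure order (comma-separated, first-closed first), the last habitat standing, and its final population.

Round 1: Dunmere=7 Elkhorn=7 Fernhollow=14 Hollowpine=9 Ironridge=16 Juniper=13 → close Ironridge (overflow 11)
  16÷5 = 3 each, +1 to first 1
Round 2: Dunmere=11 Elkhorn=10 Fernhollow=17 Hollowpine=12 Juniper=16 → close Fernhollow (overflow 10)
  17÷4 = 4 each, +1 to first 1
Round 3: Dunmere=16 Elkhorn=14 Hollowpine=16 Juniper=20 → close Hollowpine (overflow 10)
  16÷3 = 5 each, +1 to first 1
Round 4: Dunmere=22 Elkhorn=19 Juniper=25 → close Juniper (overflow 15)
  25÷2 = 12 each, +1 to first 1
Round 5: Dunmere=35 Elkhorn=31 → close Dunmere (overflow 25)
  35÷1 = 35 each, +1 to first 0

Closure order: Ironridge, Fernhollow, Hollowpine, Juniper, Dunmere
Last habitat: Elkhorn with 66 animals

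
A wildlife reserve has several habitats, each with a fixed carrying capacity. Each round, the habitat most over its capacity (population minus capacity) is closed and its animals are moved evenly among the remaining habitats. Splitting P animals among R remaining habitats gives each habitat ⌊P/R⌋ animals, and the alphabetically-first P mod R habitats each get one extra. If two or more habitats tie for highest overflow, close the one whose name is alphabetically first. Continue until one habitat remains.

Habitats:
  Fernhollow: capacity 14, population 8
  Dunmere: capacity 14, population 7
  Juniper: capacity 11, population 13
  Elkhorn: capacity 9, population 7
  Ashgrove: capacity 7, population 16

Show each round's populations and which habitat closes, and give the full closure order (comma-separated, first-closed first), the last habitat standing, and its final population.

Round 1: Ashgrove=16 Dunmere=7 Elkhorn=7 Fernhollow=8 Juniper=13 → close Ashgrove (overflow 9)
  16÷4 = 4 each, +1 to first 0
Round 2: Dunmere=11 Elkhorn=11 Fernhollow=12 Juniper=17 → close Juniper (overflow 6)
  17÷3 = 5 each, +1 to first 2
Round 3: Dunmere=17 Elkhorn=17 Fernhollow=17 → close Elkhorn (overflow 8)
  17÷2 = 8 each, +1 to first 1
Round 4: Dunmere=26 Fernhollow=25 → close Dunmere (overflow 12)
  26÷1 = 26 each, +1 to first 0

Closure order: Ashgrove, Juniper, Elkhorn, Dunmere
Last habitat: Fernhollow with 51 animals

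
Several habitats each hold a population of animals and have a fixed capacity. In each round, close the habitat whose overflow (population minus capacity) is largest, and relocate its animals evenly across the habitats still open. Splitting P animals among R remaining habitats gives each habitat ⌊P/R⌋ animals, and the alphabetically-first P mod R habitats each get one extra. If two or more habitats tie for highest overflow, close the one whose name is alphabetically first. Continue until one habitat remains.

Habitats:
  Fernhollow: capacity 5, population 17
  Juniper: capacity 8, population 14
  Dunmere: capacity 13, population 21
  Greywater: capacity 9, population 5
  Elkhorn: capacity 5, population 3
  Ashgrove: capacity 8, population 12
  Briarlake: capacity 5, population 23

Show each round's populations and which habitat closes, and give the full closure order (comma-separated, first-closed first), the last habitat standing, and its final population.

Closure order: Briarlake, Fernhollow, Dunmere, Ashgrove, Juniper, Elkhorn
Last habitat: Greywater with 95 animals

Round 1: Ashgrove=12 Briarlake=23 Dunmere=21 Elkhorn=3 Fernhollow=17 Greywater=5 Juniper=14 → close Briarlake (overflow 18)
  23÷6 = 3 each, +1 to first 5
Round 2: Ashgrove=16 Dunmere=25 Elkhorn=7 Fernhollow=21 Greywater=9 Juniper=17 → close Fernhollow (overflow 16)
  21÷5 = 4 each, +1 to first 1
Round 3: Ashgrove=21 Dunmere=29 Elkhorn=11 Greywater=13 Juniper=21 → close Dunmere (overflow 16)
  29÷4 = 7 each, +1 to first 1
Round 4: Ashgrove=29 Elkhorn=18 Greywater=20 Juniper=28 → close Ashgrove (overflow 21)
  29÷3 = 9 each, +1 to first 2
Round 5: Elkhorn=28 Greywater=30 Juniper=37 → close Juniper (overflow 29)
  37÷2 = 18 each, +1 to first 1
Round 6: Elkhorn=47 Greywater=48 → close Elkhorn (overflow 42)
  47÷1 = 47 each, +1 to first 0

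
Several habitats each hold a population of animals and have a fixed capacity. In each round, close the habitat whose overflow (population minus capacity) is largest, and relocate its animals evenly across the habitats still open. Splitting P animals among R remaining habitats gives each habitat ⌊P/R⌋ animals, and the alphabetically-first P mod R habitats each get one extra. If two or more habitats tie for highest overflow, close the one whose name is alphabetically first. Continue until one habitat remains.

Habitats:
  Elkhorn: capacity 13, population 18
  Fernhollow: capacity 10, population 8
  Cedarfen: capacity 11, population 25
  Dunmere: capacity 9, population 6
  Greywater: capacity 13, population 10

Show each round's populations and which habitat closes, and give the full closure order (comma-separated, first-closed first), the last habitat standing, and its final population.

Round 1: Cedarfen=25 Dunmere=6 Elkhorn=18 Fernhollow=8 Greywater=10 → close Cedarfen (overflow 14)
  25÷4 = 6 each, +1 to first 1
Round 2: Dunmere=13 Elkhorn=24 Fernhollow=14 Greywater=16 → close Elkhorn (overflow 11)
  24÷3 = 8 each, +1 to first 0
Round 3: Dunmere=21 Fernhollow=22 Greywater=24 → close Dunmere (overflow 12)
  21÷2 = 10 each, +1 to first 1
Round 4: Fernhollow=33 Greywater=34 → close Fernhollow (overflow 23)
  33÷1 = 33 each, +1 to first 0

Closure order: Cedarfen, Elkhorn, Dunmere, Fernhollow
Last habitat: Greywater with 67 animals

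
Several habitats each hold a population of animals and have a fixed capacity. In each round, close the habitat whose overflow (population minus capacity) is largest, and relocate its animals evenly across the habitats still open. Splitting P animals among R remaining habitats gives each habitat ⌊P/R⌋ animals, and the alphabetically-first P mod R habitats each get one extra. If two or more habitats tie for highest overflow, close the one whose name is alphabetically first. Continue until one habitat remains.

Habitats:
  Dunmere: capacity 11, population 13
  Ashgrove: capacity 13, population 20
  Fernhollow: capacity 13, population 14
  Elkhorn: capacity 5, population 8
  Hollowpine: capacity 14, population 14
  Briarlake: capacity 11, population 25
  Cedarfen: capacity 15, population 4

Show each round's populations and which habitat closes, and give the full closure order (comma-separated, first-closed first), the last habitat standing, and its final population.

Closure order: Briarlake, Ashgrove, Elkhorn, Dunmere, Fernhollow, Hollowpine
Last habitat: Cedarfen with 98 animals

Round 1: Ashgrove=20 Briarlake=25 Cedarfen=4 Dunmere=13 Elkhorn=8 Fernhollow=14 Hollowpine=14 → close Briarlake (overflow 14)
  25÷6 = 4 each, +1 to first 1
Round 2: Ashgrove=25 Cedarfen=8 Dunmere=17 Elkhorn=12 Fernhollow=18 Hollowpine=18 → close Ashgrove (overflow 12)
  25÷5 = 5 each, +1 to first 0
Round 3: Cedarfen=13 Dunmere=22 Elkhorn=17 Fernhollow=23 Hollowpine=23 → close Elkhorn (overflow 12)
  17÷4 = 4 each, +1 to first 1
Round 4: Cedarfen=18 Dunmere=26 Fernhollow=27 Hollowpine=27 → close Dunmere (overflow 15)
  26÷3 = 8 each, +1 to first 2
Round 5: Cedarfen=27 Fernhollow=36 Hollowpine=35 → close Fernhollow (overflow 23)
  36÷2 = 18 each, +1 to first 0
Round 6: Cedarfen=45 Hollowpine=53 → close Hollowpine (overflow 39)
  53÷1 = 53 each, +1 to first 0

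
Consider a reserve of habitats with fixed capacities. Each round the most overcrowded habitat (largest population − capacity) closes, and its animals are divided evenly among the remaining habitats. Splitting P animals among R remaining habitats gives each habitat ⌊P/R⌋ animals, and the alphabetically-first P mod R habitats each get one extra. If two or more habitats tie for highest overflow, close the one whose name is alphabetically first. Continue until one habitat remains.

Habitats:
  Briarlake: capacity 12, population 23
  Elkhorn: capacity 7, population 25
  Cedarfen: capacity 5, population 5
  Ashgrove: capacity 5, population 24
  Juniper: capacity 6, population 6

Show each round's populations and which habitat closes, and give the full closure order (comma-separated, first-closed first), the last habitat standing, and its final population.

Closure order: Ashgrove, Elkhorn, Briarlake, Cedarfen
Last habitat: Juniper with 83 animals

Round 1: Ashgrove=24 Briarlake=23 Cedarfen=5 Elkhorn=25 Juniper=6 → close Ashgrove (overflow 19)
  24÷4 = 6 each, +1 to first 0
Round 2: Briarlake=29 Cedarfen=11 Elkhorn=31 Juniper=12 → close Elkhorn (overflow 24)
  31÷3 = 10 each, +1 to first 1
Round 3: Briarlake=40 Cedarfen=21 Juniper=22 → close Briarlake (overflow 28)
  40÷2 = 20 each, +1 to first 0
Round 4: Cedarfen=41 Juniper=42 → close Cedarfen (overflow 36)
  41÷1 = 41 each, +1 to first 0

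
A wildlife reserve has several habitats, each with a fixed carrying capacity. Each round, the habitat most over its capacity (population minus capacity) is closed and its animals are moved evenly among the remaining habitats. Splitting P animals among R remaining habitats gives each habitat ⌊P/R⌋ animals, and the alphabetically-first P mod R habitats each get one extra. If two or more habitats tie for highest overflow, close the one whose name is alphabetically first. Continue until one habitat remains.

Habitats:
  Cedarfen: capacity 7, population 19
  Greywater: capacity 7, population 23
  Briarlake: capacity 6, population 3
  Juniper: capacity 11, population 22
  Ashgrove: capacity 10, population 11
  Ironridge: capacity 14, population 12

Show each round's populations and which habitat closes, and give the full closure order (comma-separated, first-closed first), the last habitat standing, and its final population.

Round 1: Ashgrove=11 Briarlake=3 Cedarfen=19 Greywater=23 Ironridge=12 Juniper=22 → close Greywater (overflow 16)
  23÷5 = 4 each, +1 to first 3
Round 2: Ashgrove=16 Briarlake=8 Cedarfen=24 Ironridge=16 Juniper=26 → close Cedarfen (overflow 17)
  24÷4 = 6 each, +1 to first 0
Round 3: Ashgrove=22 Briarlake=14 Ironridge=22 Juniper=32 → close Juniper (overflow 21)
  32÷3 = 10 each, +1 to first 2
Round 4: Ashgrove=33 Briarlake=25 Ironridge=32 → close Ashgrove (overflow 23)
  33÷2 = 16 each, +1 to first 1
Round 5: Briarlake=42 Ironridge=48 → close Briarlake (overflow 36)
  42÷1 = 42 each, +1 to first 0

Closure order: Greywater, Cedarfen, Juniper, Ashgrove, Briarlake
Last habitat: Ironridge with 90 animals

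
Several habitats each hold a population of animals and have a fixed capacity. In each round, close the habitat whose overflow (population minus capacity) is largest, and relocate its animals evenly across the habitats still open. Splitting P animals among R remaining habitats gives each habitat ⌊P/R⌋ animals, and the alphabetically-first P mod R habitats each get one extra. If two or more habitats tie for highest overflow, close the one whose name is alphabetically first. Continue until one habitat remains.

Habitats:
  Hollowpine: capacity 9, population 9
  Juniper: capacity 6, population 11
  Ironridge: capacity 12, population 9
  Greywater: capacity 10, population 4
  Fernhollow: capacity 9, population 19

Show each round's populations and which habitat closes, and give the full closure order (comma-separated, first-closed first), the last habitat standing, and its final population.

Round 1: Fernhollow=19 Greywater=4 Hollowpine=9 Ironridge=9 Juniper=11 → close Fernhollow (overflow 10)
  19÷4 = 4 each, +1 to first 3
Round 2: Greywater=9 Hollowpine=14 Ironridge=14 Juniper=15 → close Juniper (overflow 9)
  15÷3 = 5 each, +1 to first 0
Round 3: Greywater=14 Hollowpine=19 Ironridge=19 → close Hollowpine (overflow 10)
  19÷2 = 9 each, +1 to first 1
Round 4: Greywater=24 Ironridge=28 → close Ironridge (overflow 16)
  28÷1 = 28 each, +1 to first 0

Closure order: Fernhollow, Juniper, Hollowpine, Ironridge
Last habitat: Greywater with 52 animals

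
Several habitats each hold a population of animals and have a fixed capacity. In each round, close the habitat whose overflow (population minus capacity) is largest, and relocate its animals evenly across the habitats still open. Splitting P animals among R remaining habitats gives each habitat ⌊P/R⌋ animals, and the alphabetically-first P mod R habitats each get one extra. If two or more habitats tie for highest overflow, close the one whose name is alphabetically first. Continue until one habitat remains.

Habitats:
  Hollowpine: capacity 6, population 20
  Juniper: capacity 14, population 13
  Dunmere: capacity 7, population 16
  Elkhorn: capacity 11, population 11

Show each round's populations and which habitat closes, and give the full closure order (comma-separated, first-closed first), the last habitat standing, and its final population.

Round 1: Dunmere=16 Elkhorn=11 Hollowpine=20 Juniper=13 → close Hollowpine (overflow 14)
  20÷3 = 6 each, +1 to first 2
Round 2: Dunmere=23 Elkhorn=18 Juniper=19 → close Dunmere (overflow 16)
  23÷2 = 11 each, +1 to first 1
Round 3: Elkhorn=30 Juniper=30 → close Elkhorn (overflow 19)
  30÷1 = 30 each, +1 to first 0

Closure order: Hollowpine, Dunmere, Elkhorn
Last habitat: Juniper with 60 animals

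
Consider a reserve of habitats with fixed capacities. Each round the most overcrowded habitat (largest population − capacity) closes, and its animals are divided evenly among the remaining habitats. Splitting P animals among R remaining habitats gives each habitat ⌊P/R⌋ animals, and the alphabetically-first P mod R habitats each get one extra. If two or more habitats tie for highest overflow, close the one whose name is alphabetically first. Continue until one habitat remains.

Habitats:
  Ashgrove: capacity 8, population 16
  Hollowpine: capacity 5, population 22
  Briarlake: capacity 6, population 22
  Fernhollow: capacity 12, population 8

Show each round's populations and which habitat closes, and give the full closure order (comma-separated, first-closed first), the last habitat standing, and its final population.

Round 1: Ashgrove=16 Briarlake=22 Fernhollow=8 Hollowpine=22 → close Hollowpine (overflow 17)
  22÷3 = 7 each, +1 to first 1
Round 2: Ashgrove=24 Briarlake=29 Fernhollow=15 → close Briarlake (overflow 23)
  29÷2 = 14 each, +1 to first 1
Round 3: Ashgrove=39 Fernhollow=29 → close Ashgrove (overflow 31)
  39÷1 = 39 each, +1 to first 0

Closure order: Hollowpine, Briarlake, Ashgrove
Last habitat: Fernhollow with 68 animals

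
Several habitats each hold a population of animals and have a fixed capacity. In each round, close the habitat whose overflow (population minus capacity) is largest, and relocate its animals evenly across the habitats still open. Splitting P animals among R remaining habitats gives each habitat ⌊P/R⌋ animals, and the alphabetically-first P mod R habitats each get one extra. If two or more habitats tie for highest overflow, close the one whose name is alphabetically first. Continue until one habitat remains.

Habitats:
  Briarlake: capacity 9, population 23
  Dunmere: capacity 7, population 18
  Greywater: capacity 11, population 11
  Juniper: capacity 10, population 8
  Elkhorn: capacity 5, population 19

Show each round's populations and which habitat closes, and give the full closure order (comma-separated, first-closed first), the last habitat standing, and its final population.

Closure order: Briarlake, Elkhorn, Dunmere, Greywater
Last habitat: Juniper with 79 animals

Round 1: Briarlake=23 Dunmere=18 Elkhorn=19 Greywater=11 Juniper=8 → close Briarlake (overflow 14)
  23÷4 = 5 each, +1 to first 3
Round 2: Dunmere=24 Elkhorn=25 Greywater=17 Juniper=13 → close Elkhorn (overflow 20)
  25÷3 = 8 each, +1 to first 1
Round 3: Dunmere=33 Greywater=25 Juniper=21 → close Dunmere (overflow 26)
  33÷2 = 16 each, +1 to first 1
Round 4: Greywater=42 Juniper=37 → close Greywater (overflow 31)
  42÷1 = 42 each, +1 to first 0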